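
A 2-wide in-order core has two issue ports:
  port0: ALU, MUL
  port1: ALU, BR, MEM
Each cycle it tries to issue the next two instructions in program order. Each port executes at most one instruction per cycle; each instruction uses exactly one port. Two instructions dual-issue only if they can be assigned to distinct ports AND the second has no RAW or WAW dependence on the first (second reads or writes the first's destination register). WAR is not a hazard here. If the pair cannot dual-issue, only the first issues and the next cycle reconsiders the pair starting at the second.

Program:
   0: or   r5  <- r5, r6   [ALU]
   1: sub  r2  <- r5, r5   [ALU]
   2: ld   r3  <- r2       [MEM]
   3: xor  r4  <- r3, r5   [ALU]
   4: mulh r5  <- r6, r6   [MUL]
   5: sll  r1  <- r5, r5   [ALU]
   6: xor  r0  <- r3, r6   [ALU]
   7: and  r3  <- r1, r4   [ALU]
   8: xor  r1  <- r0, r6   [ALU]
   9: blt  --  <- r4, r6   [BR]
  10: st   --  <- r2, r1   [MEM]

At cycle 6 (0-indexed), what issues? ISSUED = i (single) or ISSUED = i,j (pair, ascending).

  cy0 -> i0 (or.ALU) RAW r5
  cy1 -> i1 (sub.ALU) RAW r2
  cy2 -> i2 (ld.MEM) RAW r3
  cy3 -> i3+i4 (xor.ALU;mulh.MUL) dual
  cy4 -> i5+i6 (sll.ALU;xor.ALU) dual
  cy5 -> i7+i8 (and.ALU;xor.ALU) dual
  cy6 -> i9 (blt.BR) no-port BR/MEM
  cy7 -> i10 (st.MEM) tail

ISSUED = 9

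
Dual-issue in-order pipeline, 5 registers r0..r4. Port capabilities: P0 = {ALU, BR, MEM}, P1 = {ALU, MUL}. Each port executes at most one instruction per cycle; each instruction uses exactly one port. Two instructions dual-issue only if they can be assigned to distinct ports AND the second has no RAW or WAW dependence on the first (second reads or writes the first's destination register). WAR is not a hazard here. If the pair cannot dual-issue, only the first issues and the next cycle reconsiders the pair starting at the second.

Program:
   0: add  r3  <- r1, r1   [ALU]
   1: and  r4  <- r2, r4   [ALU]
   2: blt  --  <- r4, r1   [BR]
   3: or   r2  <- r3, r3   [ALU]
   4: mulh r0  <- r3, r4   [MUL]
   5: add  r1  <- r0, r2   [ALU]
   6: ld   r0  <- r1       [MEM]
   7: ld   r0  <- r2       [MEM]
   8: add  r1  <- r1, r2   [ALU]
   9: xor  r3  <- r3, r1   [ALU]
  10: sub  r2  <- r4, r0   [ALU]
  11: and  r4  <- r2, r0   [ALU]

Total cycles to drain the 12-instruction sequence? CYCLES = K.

CYCLES = 8

0. add;and @i0/i1  | pair
1. blt;or @i2/i3  | pair
2. mulh @i4  | RAW r0
3. add @i5  | RAW r1
4. ld @i6  | no-port MEM/MEM
5. ld;add @i7/i8  | pair
6. xor;sub @i9/i10  | pair
7. and @i11  | tail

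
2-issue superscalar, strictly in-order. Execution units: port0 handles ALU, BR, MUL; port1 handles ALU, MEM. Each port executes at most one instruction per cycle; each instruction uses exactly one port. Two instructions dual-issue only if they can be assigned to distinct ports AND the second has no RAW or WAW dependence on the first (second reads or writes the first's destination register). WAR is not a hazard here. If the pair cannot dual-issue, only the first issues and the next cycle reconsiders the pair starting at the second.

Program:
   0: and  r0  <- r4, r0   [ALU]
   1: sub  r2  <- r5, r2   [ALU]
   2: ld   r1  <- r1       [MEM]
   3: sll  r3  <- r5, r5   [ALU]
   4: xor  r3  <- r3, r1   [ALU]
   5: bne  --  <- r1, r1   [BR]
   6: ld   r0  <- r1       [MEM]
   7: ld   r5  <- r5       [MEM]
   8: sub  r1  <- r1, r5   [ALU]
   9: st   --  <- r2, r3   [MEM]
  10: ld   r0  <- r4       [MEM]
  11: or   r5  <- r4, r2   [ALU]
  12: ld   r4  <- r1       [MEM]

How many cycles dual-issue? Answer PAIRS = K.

0. and/sub @i0&i1  | pair
1. ld/sll @i2&i3  | pair
2. xor/bne @i4&i5  | pair
3. ld @i6  | no-port MEM/MEM
4. ld @i7  | RAW r5
5. sub/st @i8&i9  | pair
6. ld/or @i10&i11  | pair
7. ld @i12  | tail

PAIRS = 5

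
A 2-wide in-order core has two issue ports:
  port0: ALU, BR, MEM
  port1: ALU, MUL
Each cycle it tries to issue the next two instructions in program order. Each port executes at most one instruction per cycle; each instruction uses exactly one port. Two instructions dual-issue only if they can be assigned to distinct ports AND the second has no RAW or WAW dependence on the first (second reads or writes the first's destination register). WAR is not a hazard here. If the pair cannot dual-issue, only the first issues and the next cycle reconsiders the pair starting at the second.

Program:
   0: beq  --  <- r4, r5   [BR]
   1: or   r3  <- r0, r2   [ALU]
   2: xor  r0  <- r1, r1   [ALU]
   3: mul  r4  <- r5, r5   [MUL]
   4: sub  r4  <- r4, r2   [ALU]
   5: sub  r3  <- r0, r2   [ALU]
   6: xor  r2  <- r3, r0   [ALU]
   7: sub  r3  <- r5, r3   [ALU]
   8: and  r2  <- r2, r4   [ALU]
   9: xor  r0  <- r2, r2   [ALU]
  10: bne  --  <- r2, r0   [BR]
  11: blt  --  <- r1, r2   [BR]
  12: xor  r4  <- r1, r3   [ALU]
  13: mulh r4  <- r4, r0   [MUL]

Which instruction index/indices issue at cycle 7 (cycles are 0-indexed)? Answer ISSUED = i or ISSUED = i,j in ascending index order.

ISSUED = 11,12

  cy0 -> i0/i1 (beq or) dual
  cy1 -> i2/i3 (xor mul) dual
  cy2 -> i4/i5 (sub sub) dual
  cy3 -> i6/i7 (xor sub) dual
  cy4 -> i8 (and) RAW r2
  cy5 -> i9 (xor) RAW r0
  cy6 -> i10 (bne) no-port BR/BR
  cy7 -> i11/i12 (blt xor) dual
  cy8 -> i13 (mulh) tail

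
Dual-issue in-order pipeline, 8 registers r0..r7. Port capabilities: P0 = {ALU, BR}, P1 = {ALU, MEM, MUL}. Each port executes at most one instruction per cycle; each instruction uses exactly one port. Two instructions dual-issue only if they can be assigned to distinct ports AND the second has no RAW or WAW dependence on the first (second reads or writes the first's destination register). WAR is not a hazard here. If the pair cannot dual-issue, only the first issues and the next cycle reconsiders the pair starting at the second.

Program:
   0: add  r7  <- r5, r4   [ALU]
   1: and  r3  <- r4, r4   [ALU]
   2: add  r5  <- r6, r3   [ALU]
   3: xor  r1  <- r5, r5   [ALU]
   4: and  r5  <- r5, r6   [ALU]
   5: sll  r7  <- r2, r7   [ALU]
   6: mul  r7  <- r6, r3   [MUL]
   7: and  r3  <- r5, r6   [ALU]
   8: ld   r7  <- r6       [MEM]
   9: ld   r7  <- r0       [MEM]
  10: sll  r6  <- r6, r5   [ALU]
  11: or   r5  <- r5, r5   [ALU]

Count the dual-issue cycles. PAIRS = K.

PAIRS = 4

#0 head=0: add.ALU and.ALU i0,i1 dual
#1 head=2: add.ALU i2 RAW r5
#2 head=3: xor.ALU and.ALU i3,i4 dual
#3 head=5: sll.ALU i5 WAW r7
#4 head=6: mul.MUL and.ALU i6,i7 dual
#5 head=8: ld.MEM i8 no-port MEM/MEM
#6 head=9: ld.MEM sll.ALU i9,i10 dual
#7 head=11: or.ALU i11 tail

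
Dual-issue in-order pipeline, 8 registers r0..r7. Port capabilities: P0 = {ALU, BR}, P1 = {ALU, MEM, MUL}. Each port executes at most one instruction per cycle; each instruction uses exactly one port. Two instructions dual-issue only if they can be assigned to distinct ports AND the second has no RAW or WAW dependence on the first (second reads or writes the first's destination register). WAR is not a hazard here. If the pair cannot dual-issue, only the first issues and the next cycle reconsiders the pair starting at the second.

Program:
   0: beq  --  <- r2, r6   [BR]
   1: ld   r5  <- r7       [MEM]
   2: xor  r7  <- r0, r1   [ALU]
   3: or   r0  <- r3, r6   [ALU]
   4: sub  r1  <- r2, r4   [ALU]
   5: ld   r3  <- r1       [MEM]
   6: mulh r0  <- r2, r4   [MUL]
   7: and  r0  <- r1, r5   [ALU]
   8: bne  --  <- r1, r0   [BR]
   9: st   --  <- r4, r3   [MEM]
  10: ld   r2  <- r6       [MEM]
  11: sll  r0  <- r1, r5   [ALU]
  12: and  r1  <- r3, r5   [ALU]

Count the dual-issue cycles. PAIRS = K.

PAIRS = 4

[0] i0&i1  beq.BR;ld.MEM  -- 2-wide
[1] i2&i3  xor.ALU;or.ALU  -- 2-wide
[2] i4  sub.ALU  -- RAW r1
[3] i5  ld.MEM  -- no-port MEM/MUL
[4] i6  mulh.MUL  -- WAW r0
[5] i7  and.ALU  -- RAW r0
[6] i8&i9  bne.BR;st.MEM  -- 2-wide
[7] i10&i11  ld.MEM;sll.ALU  -- 2-wide
[8] i12  and.ALU  -- tail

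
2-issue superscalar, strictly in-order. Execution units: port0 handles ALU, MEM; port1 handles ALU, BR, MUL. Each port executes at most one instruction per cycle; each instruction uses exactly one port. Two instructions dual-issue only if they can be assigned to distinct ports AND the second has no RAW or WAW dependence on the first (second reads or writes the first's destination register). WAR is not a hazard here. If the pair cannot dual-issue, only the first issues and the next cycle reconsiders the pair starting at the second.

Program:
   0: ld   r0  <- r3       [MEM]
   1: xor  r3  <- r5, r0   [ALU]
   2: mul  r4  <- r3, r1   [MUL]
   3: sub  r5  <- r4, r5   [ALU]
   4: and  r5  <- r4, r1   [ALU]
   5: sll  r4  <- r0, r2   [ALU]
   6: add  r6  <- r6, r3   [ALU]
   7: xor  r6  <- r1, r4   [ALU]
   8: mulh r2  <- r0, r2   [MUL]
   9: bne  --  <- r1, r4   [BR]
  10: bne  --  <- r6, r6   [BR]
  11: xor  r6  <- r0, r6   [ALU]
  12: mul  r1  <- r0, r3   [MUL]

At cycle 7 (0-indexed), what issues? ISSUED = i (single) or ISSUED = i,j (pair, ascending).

t=0 i0:ld.MEM ; RAW r0
t=1 i1:xor.ALU ; RAW r3
t=2 i2:mul.MUL ; RAW r4
t=3 i3:sub.ALU ; WAW r5
t=4 i4&i5:and.ALU+sll.ALU ; pair
t=5 i6:add.ALU ; WAW r6
t=6 i7&i8:xor.ALU+mulh.MUL ; pair
t=7 i9:bne.BR ; no-port BR/BR
t=8 i10&i11:bne.BR+xor.ALU ; pair
t=9 i12:mul.MUL ; tail

ISSUED = 9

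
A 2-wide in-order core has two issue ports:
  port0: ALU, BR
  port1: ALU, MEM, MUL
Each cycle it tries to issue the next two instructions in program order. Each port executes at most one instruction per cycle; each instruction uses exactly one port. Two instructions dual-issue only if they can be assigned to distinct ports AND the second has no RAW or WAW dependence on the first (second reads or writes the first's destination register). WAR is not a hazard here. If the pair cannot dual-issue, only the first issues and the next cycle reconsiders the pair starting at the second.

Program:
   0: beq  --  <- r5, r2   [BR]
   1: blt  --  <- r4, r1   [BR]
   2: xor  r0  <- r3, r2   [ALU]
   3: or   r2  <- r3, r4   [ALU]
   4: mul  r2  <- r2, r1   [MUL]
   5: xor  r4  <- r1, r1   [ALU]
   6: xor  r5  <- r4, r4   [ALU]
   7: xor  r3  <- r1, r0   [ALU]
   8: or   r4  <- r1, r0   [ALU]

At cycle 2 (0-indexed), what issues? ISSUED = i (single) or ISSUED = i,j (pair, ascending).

ISSUED = 3

#0 head=0: beq i0 no-port BR/BR
#1 head=1: blt/xor i1,i2 pair
#2 head=3: or i3 RAW+WAW r2
#3 head=4: mul/xor i4,i5 pair
#4 head=6: xor/xor i6,i7 pair
#5 head=8: or i8 tail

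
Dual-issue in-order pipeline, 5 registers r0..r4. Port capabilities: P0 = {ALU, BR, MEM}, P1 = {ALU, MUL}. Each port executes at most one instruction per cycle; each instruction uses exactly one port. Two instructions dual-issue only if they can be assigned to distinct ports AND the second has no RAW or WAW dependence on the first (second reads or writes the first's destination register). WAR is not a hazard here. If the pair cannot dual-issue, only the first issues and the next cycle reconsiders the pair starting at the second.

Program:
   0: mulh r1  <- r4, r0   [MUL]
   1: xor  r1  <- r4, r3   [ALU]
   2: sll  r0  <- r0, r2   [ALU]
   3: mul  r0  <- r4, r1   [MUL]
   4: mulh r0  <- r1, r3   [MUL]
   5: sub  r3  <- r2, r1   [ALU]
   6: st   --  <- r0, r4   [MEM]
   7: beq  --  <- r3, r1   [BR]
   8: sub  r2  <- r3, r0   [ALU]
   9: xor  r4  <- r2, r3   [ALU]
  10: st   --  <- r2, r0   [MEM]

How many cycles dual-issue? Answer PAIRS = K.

#0 head=0: mulh i0 WAW r1
#1 head=1: xor sll i1&i2 pair
#2 head=3: mul i3 no-port MUL/MUL
#3 head=4: mulh sub i4&i5 pair
#4 head=6: st i6 no-port MEM/BR
#5 head=7: beq sub i7&i8 pair
#6 head=9: xor st i9&i10 pair

PAIRS = 4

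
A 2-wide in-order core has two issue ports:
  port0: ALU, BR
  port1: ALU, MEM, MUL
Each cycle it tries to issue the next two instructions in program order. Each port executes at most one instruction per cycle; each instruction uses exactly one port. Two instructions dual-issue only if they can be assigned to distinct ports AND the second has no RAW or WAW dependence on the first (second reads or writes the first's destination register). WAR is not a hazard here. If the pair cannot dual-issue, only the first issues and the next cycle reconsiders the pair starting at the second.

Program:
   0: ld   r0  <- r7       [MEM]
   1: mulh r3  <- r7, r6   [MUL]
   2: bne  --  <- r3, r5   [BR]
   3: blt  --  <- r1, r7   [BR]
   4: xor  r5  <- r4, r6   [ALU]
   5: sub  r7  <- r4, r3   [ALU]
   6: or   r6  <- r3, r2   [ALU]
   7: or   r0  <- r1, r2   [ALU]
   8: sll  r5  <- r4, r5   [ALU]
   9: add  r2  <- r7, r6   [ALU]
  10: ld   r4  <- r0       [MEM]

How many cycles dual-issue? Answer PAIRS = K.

PAIRS = 4

#0 head=0: ld.MEM i0 no-port MEM/MUL
#1 head=1: mulh.MUL i1 RAW r3
#2 head=2: bne.BR i2 no-port BR/BR
#3 head=3: blt.BR;xor.ALU i3,i4 pair
#4 head=5: sub.ALU;or.ALU i5,i6 pair
#5 head=7: or.ALU;sll.ALU i7,i8 pair
#6 head=9: add.ALU;ld.MEM i9,i10 pair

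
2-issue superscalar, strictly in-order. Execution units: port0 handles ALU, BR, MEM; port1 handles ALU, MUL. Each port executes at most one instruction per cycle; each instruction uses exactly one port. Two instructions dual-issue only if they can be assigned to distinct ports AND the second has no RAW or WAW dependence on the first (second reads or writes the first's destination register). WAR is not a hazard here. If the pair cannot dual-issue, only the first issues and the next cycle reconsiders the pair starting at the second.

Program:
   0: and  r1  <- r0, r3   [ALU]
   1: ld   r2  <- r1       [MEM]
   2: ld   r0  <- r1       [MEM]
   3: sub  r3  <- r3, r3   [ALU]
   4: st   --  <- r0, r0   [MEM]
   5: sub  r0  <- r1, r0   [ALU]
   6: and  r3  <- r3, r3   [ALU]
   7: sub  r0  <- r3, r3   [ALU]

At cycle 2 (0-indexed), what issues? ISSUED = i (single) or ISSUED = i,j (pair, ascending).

c0: i0 and  RAW r1
c1: i1 ld  no-port MEM/MEM
c2: i2,i3 ld sub  2-wide
c3: i4,i5 st sub  2-wide
c4: i6 and  RAW r3
c5: i7 sub  tail

ISSUED = 2,3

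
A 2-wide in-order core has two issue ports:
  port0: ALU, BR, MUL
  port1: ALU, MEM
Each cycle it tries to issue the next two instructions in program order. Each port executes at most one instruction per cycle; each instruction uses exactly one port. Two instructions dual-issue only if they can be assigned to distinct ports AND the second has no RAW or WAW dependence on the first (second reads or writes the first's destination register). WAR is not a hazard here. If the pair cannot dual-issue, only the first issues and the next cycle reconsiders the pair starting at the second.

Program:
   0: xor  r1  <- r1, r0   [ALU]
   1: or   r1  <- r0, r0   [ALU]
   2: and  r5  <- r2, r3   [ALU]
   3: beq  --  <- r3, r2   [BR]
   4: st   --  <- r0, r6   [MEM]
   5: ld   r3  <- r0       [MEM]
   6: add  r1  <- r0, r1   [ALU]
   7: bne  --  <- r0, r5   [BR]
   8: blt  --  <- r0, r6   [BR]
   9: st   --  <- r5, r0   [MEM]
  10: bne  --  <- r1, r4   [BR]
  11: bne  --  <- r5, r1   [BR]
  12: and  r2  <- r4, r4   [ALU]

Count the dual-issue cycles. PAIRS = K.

  cy0 -> i0 (xor.ALU) WAW r1
  cy1 -> i1/i2 (or.ALU and.ALU) dual
  cy2 -> i3/i4 (beq.BR st.MEM) dual
  cy3 -> i5/i6 (ld.MEM add.ALU) dual
  cy4 -> i7 (bne.BR) no-port BR/BR
  cy5 -> i8/i9 (blt.BR st.MEM) dual
  cy6 -> i10 (bne.BR) no-port BR/BR
  cy7 -> i11/i12 (bne.BR and.ALU) dual

PAIRS = 5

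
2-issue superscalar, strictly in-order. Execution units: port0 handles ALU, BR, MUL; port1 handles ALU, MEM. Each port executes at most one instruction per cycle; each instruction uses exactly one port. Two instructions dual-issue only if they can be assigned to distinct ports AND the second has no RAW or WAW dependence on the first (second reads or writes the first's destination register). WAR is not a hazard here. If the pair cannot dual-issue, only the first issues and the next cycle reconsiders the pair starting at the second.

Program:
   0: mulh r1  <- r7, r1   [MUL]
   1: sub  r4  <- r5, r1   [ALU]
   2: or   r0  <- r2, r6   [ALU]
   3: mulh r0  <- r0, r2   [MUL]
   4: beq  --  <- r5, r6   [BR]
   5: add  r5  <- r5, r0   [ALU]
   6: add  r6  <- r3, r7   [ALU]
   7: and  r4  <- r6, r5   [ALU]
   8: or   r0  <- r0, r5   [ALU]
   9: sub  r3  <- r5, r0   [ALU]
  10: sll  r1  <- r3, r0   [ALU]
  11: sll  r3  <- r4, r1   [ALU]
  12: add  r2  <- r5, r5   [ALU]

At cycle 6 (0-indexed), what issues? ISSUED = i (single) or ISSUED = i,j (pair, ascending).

ISSUED = 9

0. mulh @i0  | RAW r1
1. sub;or @i1,i2  | pair
2. mulh @i3  | no-port MUL/BR
3. beq;add @i4,i5  | pair
4. add @i6  | RAW r6
5. and;or @i7,i8  | pair
6. sub @i9  | RAW r3
7. sll @i10  | RAW r1
8. sll;add @i11,i12  | pair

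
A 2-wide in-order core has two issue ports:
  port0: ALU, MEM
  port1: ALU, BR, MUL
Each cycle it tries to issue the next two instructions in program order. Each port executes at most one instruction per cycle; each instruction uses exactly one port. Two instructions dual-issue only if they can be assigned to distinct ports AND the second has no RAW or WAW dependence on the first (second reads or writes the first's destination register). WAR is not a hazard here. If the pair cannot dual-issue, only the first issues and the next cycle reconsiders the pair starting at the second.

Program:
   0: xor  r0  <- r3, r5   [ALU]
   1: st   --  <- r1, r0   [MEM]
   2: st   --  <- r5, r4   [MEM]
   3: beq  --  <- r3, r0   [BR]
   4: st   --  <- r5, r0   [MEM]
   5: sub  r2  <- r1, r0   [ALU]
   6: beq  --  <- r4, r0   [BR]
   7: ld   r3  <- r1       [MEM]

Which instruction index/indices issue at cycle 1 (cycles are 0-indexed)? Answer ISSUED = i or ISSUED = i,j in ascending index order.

ISSUED = 1

  cy0 -> i0 (xor.ALU) RAW r0
  cy1 -> i1 (st.MEM) no-port MEM/MEM
  cy2 -> i2/i3 (st.MEM beq.BR) 2-wide
  cy3 -> i4/i5 (st.MEM sub.ALU) 2-wide
  cy4 -> i6/i7 (beq.BR ld.MEM) 2-wide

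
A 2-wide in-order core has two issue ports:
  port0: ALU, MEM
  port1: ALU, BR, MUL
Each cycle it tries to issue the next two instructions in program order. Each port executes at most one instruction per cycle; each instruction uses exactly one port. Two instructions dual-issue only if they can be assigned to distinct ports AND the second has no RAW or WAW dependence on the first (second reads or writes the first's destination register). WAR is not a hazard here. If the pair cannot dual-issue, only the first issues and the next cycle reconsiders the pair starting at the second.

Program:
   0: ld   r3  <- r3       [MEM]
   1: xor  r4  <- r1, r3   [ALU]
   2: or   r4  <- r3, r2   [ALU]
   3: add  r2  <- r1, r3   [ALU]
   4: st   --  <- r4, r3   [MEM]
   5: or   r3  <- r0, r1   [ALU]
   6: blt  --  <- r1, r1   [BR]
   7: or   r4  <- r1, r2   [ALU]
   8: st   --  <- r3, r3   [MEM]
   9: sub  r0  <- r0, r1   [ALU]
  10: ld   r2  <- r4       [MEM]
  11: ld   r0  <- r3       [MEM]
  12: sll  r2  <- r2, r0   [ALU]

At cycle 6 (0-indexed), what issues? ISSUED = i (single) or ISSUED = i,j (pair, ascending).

[0] i0  ld.MEM  -- RAW r3
[1] i1  xor.ALU  -- WAW r4
[2] i2,i3  or.ALU add.ALU  -- pair
[3] i4,i5  st.MEM or.ALU  -- pair
[4] i6,i7  blt.BR or.ALU  -- pair
[5] i8,i9  st.MEM sub.ALU  -- pair
[6] i10  ld.MEM  -- no-port MEM/MEM
[7] i11  ld.MEM  -- RAW r0
[8] i12  sll.ALU  -- tail

ISSUED = 10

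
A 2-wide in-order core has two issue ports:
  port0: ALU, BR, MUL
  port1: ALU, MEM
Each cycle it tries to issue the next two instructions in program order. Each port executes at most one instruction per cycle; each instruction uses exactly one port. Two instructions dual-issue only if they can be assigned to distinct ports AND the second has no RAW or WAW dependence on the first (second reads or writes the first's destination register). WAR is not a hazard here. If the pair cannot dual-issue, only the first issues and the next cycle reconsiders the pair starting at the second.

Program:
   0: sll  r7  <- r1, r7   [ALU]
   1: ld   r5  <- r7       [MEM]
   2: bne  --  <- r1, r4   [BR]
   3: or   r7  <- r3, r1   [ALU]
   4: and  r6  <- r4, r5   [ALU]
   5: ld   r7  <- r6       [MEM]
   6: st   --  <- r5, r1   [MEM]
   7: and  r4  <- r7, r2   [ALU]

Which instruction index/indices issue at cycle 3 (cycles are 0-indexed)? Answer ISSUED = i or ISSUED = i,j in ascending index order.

ISSUED = 5

#0 head=0: sll.ALU i0 RAW r7
#1 head=1: ld.MEM/bne.BR i1,i2 pair
#2 head=3: or.ALU/and.ALU i3,i4 pair
#3 head=5: ld.MEM i5 no-port MEM/MEM
#4 head=6: st.MEM/and.ALU i6,i7 pair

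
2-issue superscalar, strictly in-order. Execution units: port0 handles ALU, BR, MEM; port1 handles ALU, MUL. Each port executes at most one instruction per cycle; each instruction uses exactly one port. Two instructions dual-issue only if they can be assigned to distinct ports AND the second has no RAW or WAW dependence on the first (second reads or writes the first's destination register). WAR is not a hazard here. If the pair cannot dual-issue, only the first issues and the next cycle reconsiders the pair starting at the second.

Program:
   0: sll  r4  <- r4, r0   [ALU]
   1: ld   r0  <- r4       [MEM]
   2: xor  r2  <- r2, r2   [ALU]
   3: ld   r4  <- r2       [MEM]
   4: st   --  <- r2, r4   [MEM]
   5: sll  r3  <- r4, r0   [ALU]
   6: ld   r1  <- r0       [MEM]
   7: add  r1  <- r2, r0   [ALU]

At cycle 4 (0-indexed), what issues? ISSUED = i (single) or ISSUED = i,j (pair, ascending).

0. sll @i0  | RAW r4
1. ld;xor @i1/i2  | pair
2. ld @i3  | no-port MEM/MEM
3. st;sll @i4/i5  | pair
4. ld @i6  | WAW r1
5. add @i7  | tail

ISSUED = 6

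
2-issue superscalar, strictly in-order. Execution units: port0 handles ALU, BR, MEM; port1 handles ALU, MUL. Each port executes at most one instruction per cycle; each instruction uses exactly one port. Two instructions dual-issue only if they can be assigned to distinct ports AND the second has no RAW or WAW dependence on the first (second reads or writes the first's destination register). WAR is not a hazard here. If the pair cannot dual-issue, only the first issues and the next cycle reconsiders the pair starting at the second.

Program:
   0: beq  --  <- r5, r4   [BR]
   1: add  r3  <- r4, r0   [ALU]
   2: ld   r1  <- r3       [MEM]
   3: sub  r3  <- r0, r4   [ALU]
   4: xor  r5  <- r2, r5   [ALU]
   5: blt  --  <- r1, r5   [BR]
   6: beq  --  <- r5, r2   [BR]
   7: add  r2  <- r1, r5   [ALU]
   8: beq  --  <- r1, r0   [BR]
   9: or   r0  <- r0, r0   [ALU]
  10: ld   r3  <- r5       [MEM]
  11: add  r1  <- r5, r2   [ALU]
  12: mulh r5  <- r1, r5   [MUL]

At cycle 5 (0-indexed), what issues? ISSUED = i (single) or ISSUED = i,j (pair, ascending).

#0 head=0: beq+add i0+i1 2-wide
#1 head=2: ld+sub i2+i3 2-wide
#2 head=4: xor i4 RAW r5
#3 head=5: blt i5 no-port BR/BR
#4 head=6: beq+add i6+i7 2-wide
#5 head=8: beq+or i8+i9 2-wide
#6 head=10: ld+add i10+i11 2-wide
#7 head=12: mulh i12 tail

ISSUED = 8,9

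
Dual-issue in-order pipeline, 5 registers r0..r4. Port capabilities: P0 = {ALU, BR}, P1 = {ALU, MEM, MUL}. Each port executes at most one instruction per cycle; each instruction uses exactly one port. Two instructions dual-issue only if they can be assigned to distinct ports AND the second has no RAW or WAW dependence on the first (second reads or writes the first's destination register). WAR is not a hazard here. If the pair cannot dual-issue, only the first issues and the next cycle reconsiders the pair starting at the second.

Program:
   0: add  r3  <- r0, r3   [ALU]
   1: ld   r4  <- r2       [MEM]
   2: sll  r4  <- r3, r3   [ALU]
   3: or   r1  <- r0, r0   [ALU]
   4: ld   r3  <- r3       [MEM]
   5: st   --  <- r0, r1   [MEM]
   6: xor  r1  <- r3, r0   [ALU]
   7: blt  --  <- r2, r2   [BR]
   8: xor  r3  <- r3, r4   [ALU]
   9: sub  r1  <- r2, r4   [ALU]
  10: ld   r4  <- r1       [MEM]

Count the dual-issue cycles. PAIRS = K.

PAIRS = 4

#0 head=0: add.ALU/ld.MEM i0&i1 dual
#1 head=2: sll.ALU/or.ALU i2&i3 dual
#2 head=4: ld.MEM i4 no-port MEM/MEM
#3 head=5: st.MEM/xor.ALU i5&i6 dual
#4 head=7: blt.BR/xor.ALU i7&i8 dual
#5 head=9: sub.ALU i9 RAW r1
#6 head=10: ld.MEM i10 tail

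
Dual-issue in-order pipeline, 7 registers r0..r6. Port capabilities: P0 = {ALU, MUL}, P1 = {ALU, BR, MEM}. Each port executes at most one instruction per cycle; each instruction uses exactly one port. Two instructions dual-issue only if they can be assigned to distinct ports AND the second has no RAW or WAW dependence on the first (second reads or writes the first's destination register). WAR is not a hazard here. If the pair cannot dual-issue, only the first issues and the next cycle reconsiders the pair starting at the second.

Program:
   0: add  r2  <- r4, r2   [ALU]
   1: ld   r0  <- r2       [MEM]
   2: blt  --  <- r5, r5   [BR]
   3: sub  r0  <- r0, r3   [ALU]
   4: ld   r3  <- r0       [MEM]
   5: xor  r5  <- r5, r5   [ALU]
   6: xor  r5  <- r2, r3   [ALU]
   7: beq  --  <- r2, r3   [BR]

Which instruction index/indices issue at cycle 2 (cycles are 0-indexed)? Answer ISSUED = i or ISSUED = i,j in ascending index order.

t=0 i0:add.ALU ; RAW r2
t=1 i1:ld.MEM ; no-port MEM/BR
t=2 i2&i3:blt.BR/sub.ALU ; dual
t=3 i4&i5:ld.MEM/xor.ALU ; dual
t=4 i6&i7:xor.ALU/beq.BR ; dual

ISSUED = 2,3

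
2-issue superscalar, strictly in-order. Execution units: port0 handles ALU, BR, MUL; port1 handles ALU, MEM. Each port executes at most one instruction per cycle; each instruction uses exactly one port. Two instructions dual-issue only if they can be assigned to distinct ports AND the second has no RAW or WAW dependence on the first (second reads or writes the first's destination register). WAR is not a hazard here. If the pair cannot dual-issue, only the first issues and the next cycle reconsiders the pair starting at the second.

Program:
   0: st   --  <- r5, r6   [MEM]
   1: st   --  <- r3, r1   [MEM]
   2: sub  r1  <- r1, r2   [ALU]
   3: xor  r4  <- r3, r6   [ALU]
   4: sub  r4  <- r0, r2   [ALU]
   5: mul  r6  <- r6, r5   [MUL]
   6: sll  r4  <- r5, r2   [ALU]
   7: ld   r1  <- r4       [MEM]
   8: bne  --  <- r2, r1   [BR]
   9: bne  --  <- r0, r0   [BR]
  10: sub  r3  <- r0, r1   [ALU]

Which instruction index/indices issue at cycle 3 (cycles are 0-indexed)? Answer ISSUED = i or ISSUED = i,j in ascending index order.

t=0 i0:st.MEM ; no-port MEM/MEM
t=1 i1&i2:st.MEM sub.ALU ; pair
t=2 i3:xor.ALU ; WAW r4
t=3 i4&i5:sub.ALU mul.MUL ; pair
t=4 i6:sll.ALU ; RAW r4
t=5 i7:ld.MEM ; RAW r1
t=6 i8:bne.BR ; no-port BR/BR
t=7 i9&i10:bne.BR sub.ALU ; pair

ISSUED = 4,5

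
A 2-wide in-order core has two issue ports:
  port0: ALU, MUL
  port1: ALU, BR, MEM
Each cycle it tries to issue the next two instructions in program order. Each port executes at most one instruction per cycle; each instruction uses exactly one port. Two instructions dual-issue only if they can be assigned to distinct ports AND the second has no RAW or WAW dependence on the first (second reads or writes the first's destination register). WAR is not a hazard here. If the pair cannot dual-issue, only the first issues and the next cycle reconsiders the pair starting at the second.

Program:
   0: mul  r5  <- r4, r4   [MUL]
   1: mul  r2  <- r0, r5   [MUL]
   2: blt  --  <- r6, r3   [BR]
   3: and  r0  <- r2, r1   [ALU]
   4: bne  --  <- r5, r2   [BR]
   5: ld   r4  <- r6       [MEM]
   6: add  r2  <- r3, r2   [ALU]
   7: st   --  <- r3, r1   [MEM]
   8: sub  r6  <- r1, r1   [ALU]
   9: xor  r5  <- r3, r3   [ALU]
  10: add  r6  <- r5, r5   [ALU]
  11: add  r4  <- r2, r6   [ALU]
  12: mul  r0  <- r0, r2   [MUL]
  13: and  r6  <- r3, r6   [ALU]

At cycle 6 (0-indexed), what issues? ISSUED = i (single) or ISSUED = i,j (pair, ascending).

ISSUED = 10

[0] i0  mul.MUL  -- no-port MUL/MUL
[1] i1/i2  mul.MUL blt.BR  -- 2-wide
[2] i3/i4  and.ALU bne.BR  -- 2-wide
[3] i5/i6  ld.MEM add.ALU  -- 2-wide
[4] i7/i8  st.MEM sub.ALU  -- 2-wide
[5] i9  xor.ALU  -- RAW r5
[6] i10  add.ALU  -- RAW r6
[7] i11/i12  add.ALU mul.MUL  -- 2-wide
[8] i13  and.ALU  -- tail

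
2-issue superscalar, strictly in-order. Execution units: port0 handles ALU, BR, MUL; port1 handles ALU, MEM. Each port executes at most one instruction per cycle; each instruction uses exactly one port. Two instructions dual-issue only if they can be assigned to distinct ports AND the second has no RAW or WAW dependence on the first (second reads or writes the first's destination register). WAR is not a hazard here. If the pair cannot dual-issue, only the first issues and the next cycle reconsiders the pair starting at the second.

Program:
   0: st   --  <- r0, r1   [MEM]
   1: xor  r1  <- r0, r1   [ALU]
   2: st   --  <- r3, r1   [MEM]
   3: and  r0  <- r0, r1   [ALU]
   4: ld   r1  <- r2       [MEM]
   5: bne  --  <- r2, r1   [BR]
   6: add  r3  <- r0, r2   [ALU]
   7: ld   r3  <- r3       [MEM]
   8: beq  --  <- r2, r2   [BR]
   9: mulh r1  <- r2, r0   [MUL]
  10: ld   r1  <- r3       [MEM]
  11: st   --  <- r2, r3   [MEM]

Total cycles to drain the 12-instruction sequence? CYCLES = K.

0. st.MEM+xor.ALU @i0/i1  | 2-wide
1. st.MEM+and.ALU @i2/i3  | 2-wide
2. ld.MEM @i4  | RAW r1
3. bne.BR+add.ALU @i5/i6  | 2-wide
4. ld.MEM+beq.BR @i7/i8  | 2-wide
5. mulh.MUL @i9  | WAW r1
6. ld.MEM @i10  | no-port MEM/MEM
7. st.MEM @i11  | tail

CYCLES = 8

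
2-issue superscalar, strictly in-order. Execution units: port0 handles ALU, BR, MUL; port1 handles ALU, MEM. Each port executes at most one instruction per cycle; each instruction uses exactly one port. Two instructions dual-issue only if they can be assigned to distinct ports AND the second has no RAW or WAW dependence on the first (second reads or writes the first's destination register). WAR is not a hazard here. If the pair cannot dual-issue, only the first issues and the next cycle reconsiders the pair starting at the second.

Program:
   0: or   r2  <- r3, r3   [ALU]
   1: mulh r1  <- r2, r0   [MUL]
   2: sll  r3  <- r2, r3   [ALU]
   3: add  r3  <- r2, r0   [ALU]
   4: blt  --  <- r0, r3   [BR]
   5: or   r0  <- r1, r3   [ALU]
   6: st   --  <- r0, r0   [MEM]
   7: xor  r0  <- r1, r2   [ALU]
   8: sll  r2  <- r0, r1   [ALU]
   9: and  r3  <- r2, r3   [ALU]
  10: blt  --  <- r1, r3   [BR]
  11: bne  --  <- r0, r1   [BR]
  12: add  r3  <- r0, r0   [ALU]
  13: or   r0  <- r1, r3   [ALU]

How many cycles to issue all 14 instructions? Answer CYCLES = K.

[0] i0  or  -- RAW r2
[1] i1,i2  mulh sll  -- 2-wide
[2] i3  add  -- RAW r3
[3] i4,i5  blt or  -- 2-wide
[4] i6,i7  st xor  -- 2-wide
[5] i8  sll  -- RAW r2
[6] i9  and  -- RAW r3
[7] i10  blt  -- no-port BR/BR
[8] i11,i12  bne add  -- 2-wide
[9] i13  or  -- tail

CYCLES = 10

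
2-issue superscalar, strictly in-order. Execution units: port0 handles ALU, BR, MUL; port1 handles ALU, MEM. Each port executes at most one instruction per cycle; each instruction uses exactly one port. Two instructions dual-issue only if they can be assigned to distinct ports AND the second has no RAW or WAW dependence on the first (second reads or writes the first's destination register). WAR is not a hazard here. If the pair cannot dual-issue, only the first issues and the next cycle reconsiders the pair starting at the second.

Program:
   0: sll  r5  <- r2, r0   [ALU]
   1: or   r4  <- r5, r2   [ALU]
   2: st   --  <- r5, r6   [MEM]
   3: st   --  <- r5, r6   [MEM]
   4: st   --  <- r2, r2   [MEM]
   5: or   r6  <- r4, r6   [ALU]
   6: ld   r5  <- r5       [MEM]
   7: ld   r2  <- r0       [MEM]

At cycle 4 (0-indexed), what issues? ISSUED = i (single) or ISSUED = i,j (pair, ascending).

ISSUED = 6

#0 head=0: sll i0 RAW r5
#1 head=1: or;st i1,i2 dual
#2 head=3: st i3 no-port MEM/MEM
#3 head=4: st;or i4,i5 dual
#4 head=6: ld i6 no-port MEM/MEM
#5 head=7: ld i7 tail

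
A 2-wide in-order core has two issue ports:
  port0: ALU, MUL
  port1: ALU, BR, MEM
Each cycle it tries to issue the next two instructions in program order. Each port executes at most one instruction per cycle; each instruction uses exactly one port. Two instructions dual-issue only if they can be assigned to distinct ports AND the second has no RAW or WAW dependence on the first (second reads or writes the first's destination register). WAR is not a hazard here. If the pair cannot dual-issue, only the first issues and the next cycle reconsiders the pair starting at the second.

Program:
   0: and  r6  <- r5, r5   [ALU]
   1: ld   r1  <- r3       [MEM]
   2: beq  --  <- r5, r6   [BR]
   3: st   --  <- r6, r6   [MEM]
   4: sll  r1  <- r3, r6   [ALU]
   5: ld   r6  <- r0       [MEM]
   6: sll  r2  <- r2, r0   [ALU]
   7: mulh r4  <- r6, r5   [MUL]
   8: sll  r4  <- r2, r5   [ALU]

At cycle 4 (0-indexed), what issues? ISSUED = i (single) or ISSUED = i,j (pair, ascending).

c0: i0,i1 and+ld  pair
c1: i2 beq  no-port BR/MEM
c2: i3,i4 st+sll  pair
c3: i5,i6 ld+sll  pair
c4: i7 mulh  WAW r4
c5: i8 sll  tail

ISSUED = 7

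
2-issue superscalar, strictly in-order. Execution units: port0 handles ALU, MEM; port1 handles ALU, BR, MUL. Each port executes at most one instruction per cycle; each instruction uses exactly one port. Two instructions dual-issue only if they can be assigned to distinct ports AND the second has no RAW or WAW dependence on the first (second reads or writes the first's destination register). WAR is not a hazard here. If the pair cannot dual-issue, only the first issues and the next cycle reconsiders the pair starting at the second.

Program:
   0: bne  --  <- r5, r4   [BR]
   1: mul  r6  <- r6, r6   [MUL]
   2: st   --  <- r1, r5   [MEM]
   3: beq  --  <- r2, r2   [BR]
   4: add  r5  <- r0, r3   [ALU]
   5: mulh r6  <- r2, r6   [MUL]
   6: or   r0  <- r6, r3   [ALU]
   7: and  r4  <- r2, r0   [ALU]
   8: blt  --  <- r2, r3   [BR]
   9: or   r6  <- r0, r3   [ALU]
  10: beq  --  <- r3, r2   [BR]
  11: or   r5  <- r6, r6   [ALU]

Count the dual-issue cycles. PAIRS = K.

[0] i0  bne.BR  -- no-port BR/MUL
[1] i1/i2  mul.MUL+st.MEM  -- dual
[2] i3/i4  beq.BR+add.ALU  -- dual
[3] i5  mulh.MUL  -- RAW r6
[4] i6  or.ALU  -- RAW r0
[5] i7/i8  and.ALU+blt.BR  -- dual
[6] i9/i10  or.ALU+beq.BR  -- dual
[7] i11  or.ALU  -- tail

PAIRS = 4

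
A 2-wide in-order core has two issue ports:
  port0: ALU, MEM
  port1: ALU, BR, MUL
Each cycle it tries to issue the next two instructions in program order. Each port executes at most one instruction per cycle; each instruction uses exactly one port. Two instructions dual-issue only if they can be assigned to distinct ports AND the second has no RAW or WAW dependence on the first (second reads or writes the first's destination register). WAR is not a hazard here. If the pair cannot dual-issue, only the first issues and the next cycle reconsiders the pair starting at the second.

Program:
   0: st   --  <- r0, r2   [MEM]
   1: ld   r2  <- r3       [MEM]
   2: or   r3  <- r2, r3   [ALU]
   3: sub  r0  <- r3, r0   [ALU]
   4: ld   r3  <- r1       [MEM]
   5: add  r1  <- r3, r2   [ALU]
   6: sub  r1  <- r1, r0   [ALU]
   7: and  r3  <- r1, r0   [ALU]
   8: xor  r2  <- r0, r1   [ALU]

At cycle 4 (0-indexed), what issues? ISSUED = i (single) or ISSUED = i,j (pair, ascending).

ISSUED = 5

  cy0 -> i0 (st) no-port MEM/MEM
  cy1 -> i1 (ld) RAW r2
  cy2 -> i2 (or) RAW r3
  cy3 -> i3&i4 (sub ld) dual
  cy4 -> i5 (add) RAW+WAW r1
  cy5 -> i6 (sub) RAW r1
  cy6 -> i7&i8 (and xor) dual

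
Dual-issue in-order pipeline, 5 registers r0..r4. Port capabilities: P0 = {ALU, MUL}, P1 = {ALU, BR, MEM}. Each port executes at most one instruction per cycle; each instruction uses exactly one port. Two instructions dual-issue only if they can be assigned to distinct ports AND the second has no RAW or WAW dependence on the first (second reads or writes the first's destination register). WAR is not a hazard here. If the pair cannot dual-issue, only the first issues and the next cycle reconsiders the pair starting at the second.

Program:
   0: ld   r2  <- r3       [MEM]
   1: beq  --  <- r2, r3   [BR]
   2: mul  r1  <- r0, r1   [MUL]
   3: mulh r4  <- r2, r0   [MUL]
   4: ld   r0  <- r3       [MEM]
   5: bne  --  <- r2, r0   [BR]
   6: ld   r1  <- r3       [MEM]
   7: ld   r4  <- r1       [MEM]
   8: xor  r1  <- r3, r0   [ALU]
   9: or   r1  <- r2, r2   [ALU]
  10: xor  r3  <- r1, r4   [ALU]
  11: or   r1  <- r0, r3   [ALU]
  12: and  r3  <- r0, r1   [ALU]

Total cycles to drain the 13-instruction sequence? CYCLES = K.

0. ld @i0  | no-port MEM/BR
1. beq/mul @i1,i2  | pair
2. mulh/ld @i3,i4  | pair
3. bne @i5  | no-port BR/MEM
4. ld @i6  | no-port MEM/MEM
5. ld/xor @i7,i8  | pair
6. or @i9  | RAW r1
7. xor @i10  | RAW r3
8. or @i11  | RAW r1
9. and @i12  | tail

CYCLES = 10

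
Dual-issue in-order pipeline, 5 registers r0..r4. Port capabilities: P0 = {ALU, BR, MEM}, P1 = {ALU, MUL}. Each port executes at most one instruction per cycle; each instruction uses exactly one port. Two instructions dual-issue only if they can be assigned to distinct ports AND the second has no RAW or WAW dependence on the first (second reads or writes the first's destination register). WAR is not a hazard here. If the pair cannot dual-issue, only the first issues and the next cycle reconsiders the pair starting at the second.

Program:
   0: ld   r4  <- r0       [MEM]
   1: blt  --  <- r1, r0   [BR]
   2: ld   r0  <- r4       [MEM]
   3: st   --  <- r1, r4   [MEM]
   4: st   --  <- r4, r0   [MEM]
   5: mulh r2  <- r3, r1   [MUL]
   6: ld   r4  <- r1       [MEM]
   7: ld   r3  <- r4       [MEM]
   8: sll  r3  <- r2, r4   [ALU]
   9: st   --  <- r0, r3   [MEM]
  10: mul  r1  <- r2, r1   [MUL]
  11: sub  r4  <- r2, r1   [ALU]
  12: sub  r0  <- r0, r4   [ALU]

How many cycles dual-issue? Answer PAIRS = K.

0. ld.MEM @i0  | no-port MEM/BR
1. blt.BR @i1  | no-port BR/MEM
2. ld.MEM @i2  | no-port MEM/MEM
3. st.MEM @i3  | no-port MEM/MEM
4. st.MEM+mulh.MUL @i4/i5  | 2-wide
5. ld.MEM @i6  | no-port MEM/MEM
6. ld.MEM @i7  | WAW r3
7. sll.ALU @i8  | RAW r3
8. st.MEM+mul.MUL @i9/i10  | 2-wide
9. sub.ALU @i11  | RAW r4
10. sub.ALU @i12  | tail

PAIRS = 2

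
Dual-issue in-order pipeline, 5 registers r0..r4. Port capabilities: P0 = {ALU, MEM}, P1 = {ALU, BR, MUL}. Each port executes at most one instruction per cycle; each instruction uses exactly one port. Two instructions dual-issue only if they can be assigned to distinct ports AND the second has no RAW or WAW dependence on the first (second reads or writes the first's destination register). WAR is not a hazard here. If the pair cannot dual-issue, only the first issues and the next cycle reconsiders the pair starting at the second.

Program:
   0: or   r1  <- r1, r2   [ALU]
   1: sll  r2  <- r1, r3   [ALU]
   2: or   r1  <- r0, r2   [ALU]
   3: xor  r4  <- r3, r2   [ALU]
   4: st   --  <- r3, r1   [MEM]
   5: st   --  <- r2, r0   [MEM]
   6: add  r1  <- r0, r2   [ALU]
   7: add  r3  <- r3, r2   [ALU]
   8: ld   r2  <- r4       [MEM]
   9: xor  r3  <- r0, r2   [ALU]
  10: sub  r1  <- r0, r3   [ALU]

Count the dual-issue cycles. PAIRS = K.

PAIRS = 3

  cy0 -> i0 (or) RAW r1
  cy1 -> i1 (sll) RAW r2
  cy2 -> i2,i3 (or+xor) dual
  cy3 -> i4 (st) no-port MEM/MEM
  cy4 -> i5,i6 (st+add) dual
  cy5 -> i7,i8 (add+ld) dual
  cy6 -> i9 (xor) RAW r3
  cy7 -> i10 (sub) tail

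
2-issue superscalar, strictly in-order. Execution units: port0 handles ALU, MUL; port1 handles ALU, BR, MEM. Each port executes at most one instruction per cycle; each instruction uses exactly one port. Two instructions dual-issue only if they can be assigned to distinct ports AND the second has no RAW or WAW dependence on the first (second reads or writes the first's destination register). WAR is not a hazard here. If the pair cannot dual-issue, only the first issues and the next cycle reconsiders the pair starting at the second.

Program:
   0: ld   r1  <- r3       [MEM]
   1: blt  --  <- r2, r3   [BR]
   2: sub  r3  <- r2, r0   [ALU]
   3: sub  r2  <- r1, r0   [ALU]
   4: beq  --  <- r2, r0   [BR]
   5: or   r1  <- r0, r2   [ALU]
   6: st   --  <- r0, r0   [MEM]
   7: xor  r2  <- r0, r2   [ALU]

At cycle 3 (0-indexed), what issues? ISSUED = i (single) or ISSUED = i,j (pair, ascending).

ISSUED = 4,5

0. ld.MEM @i0  | no-port MEM/BR
1. blt.BR sub.ALU @i1,i2  | pair
2. sub.ALU @i3  | RAW r2
3. beq.BR or.ALU @i4,i5  | pair
4. st.MEM xor.ALU @i6,i7  | pair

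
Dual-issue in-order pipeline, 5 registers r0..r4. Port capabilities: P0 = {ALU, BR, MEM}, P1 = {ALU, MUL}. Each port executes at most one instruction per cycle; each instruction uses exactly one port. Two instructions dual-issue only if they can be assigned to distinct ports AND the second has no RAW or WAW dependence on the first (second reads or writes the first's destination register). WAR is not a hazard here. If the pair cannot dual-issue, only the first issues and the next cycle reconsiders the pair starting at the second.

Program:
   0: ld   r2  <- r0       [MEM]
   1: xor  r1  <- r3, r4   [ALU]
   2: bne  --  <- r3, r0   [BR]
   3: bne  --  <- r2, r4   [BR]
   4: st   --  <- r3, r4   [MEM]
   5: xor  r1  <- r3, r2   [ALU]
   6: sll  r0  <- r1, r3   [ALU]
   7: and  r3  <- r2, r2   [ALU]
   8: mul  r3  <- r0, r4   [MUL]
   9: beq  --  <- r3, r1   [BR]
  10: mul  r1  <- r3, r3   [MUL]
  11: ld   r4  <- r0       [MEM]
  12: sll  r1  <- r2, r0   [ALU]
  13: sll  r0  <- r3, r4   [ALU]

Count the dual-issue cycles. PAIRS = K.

c0: i0+i1 ld+xor  2-wide
c1: i2 bne  no-port BR/BR
c2: i3 bne  no-port BR/MEM
c3: i4+i5 st+xor  2-wide
c4: i6+i7 sll+and  2-wide
c5: i8 mul  RAW r3
c6: i9+i10 beq+mul  2-wide
c7: i11+i12 ld+sll  2-wide
c8: i13 sll  tail

PAIRS = 5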